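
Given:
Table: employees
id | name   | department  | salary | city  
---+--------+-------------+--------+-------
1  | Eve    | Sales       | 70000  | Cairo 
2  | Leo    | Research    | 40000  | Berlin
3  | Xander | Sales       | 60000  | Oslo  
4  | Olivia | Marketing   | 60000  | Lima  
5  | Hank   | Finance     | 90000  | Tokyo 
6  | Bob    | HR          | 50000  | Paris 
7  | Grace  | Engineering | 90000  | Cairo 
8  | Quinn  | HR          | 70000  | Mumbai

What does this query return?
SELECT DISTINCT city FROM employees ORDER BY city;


All 'city' values (row order): Cairo, Berlin, Oslo, Lima, Tokyo, Paris, Cairo, Mumbai
Removing duplicates leaves 7 unique value(s).

7 values:
Berlin
Cairo
Lima
Mumbai
Oslo
Paris
Tokyo


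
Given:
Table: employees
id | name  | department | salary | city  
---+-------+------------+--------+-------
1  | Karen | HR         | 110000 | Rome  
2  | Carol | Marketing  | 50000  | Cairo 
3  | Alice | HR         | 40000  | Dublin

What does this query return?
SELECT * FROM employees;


SELECT * returns all 3 rows with all columns

3 rows:
1, Karen, HR, 110000, Rome
2, Carol, Marketing, 50000, Cairo
3, Alice, HR, 40000, Dublin


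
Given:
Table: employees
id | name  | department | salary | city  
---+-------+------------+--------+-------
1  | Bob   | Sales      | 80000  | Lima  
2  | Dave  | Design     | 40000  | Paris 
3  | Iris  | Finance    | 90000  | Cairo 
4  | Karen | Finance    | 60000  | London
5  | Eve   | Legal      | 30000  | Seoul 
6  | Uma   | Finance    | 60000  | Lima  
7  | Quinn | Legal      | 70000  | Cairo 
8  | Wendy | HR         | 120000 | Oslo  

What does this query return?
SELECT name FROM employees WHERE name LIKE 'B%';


LIKE 'B%' matches names starting with 'B'
Matching: 1

1 rows:
Bob


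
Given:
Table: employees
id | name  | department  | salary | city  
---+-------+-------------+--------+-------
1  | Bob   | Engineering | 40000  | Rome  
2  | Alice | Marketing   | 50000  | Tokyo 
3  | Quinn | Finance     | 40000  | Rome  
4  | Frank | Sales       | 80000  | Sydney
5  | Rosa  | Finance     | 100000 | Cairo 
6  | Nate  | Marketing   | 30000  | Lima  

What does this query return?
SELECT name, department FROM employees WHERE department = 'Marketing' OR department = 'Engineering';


Filtering: department = 'Marketing' OR 'Engineering'
Matching: 3 rows

3 rows:
Bob, Engineering
Alice, Marketing
Nate, Marketing


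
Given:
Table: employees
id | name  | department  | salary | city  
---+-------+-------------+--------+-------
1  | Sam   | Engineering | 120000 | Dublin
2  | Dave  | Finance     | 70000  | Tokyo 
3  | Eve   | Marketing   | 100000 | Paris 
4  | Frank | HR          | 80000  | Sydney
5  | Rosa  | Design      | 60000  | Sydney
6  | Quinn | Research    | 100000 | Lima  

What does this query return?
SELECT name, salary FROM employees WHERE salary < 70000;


Filtering: salary < 70000
Matching: 1 rows

1 rows:
Rosa, 60000


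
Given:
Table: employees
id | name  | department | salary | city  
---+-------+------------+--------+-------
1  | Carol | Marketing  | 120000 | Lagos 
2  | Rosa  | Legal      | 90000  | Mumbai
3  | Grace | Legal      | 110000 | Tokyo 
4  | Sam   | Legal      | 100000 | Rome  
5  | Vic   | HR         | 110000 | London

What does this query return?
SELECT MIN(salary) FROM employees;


Salaries: 120000, 90000, 110000, 100000, 110000
MIN = 90000

90000


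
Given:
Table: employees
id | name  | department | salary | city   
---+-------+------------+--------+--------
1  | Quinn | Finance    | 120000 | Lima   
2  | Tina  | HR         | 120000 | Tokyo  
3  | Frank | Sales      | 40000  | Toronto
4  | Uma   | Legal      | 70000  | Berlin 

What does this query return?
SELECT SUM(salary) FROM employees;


SUM(salary) = 120000 + 120000 + 40000 + 70000 = 350000

350000


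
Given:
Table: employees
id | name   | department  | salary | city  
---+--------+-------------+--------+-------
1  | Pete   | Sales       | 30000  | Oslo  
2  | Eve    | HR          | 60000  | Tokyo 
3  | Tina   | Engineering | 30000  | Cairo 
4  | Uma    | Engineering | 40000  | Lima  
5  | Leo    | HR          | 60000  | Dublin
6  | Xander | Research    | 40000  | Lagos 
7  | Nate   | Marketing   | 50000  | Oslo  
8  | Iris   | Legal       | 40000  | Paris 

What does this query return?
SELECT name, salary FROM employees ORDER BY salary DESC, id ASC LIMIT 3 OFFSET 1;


Sort by salary DESC (id ASC tiebreak), then skip 1 and take 3
Rows 2 through 4

3 rows:
Leo, 60000
Nate, 50000
Uma, 40000


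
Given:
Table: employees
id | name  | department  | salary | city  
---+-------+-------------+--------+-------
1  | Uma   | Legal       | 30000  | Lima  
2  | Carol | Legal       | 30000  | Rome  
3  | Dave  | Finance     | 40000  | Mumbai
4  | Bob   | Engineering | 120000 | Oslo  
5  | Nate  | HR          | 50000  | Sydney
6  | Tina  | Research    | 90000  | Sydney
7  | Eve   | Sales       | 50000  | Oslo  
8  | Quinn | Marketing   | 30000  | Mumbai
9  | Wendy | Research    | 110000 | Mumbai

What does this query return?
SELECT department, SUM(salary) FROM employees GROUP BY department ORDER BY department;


Summing salary within each department:
  Engineering: 120000 = 120000
  Finance: 40000 = 40000
  HR: 50000 = 50000
  Legal: 30000 + 30000 = 60000
  Marketing: 30000 = 30000
  Research: 90000 + 110000 = 200000
  Sales: 50000 = 50000


7 groups:
Engineering, 120000
Finance, 40000
HR, 50000
Legal, 60000
Marketing, 30000
Research, 200000
Sales, 50000


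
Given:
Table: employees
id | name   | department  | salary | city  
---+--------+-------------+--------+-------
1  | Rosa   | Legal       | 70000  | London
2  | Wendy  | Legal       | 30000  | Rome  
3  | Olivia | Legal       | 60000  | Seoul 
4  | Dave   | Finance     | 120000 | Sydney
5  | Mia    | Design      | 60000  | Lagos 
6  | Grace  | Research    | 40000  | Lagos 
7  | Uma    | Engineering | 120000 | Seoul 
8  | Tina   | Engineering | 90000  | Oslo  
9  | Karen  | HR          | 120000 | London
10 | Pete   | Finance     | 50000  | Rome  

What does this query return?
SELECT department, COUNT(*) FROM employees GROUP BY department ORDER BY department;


Assigning each row to its department group:
  Rosa -> Legal
  Wendy -> Legal
  Olivia -> Legal
  Dave -> Finance
  Mia -> Design
  Grace -> Research
  Uma -> Engineering
  Tina -> Engineering
  Karen -> HR
  Pete -> Finance


6 groups:
Design, 1
Engineering, 2
Finance, 2
HR, 1
Legal, 3
Research, 1


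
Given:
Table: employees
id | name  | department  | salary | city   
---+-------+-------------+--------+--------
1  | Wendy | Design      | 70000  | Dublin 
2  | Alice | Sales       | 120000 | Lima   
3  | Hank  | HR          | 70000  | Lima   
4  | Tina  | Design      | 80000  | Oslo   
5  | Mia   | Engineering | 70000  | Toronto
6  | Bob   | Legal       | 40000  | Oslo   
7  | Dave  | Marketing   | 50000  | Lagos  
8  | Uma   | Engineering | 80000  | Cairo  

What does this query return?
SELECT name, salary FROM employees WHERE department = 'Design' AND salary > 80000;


Filtering: department = 'Design' AND salary > 80000
Matching: 0 rows

Empty result set (0 rows)


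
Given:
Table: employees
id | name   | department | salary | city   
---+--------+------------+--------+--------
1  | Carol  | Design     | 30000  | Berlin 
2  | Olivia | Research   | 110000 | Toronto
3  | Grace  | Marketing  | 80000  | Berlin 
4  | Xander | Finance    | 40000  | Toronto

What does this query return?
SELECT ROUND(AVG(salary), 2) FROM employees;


SUM(salary) = 260000
COUNT = 4
ROUND(AVG, 2) = ROUND(260000 / 4, 2) = 65000.0

65000.0


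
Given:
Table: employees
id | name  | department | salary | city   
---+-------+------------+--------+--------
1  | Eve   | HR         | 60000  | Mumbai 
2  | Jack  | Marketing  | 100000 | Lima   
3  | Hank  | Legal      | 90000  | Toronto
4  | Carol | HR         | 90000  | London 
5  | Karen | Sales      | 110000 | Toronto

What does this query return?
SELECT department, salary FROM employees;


Projecting columns: department, salary

5 rows:
HR, 60000
Marketing, 100000
Legal, 90000
HR, 90000
Sales, 110000


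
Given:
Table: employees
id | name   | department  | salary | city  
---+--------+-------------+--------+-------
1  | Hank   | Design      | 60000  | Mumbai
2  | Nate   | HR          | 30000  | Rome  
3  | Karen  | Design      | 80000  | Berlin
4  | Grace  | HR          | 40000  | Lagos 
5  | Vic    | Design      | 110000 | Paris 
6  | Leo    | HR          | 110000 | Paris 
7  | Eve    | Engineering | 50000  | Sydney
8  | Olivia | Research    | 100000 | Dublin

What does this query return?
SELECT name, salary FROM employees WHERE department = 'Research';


Filtering: department = 'Research'
Matching rows: 1

1 rows:
Olivia, 100000


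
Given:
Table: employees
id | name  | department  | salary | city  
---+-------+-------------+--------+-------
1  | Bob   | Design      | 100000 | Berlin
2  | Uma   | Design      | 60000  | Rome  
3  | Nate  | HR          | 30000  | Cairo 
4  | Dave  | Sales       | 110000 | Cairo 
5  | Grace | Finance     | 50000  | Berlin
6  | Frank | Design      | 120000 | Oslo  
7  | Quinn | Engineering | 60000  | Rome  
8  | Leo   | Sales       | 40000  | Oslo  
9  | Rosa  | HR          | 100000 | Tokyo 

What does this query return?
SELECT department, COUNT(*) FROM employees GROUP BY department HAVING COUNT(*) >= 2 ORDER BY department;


Groups with count >= 2:
  Design: 3 -> PASS
  HR: 2 -> PASS
  Sales: 2 -> PASS
  Engineering: 1 -> filtered out
  Finance: 1 -> filtered out


3 groups:
Design, 3
HR, 2
Sales, 2


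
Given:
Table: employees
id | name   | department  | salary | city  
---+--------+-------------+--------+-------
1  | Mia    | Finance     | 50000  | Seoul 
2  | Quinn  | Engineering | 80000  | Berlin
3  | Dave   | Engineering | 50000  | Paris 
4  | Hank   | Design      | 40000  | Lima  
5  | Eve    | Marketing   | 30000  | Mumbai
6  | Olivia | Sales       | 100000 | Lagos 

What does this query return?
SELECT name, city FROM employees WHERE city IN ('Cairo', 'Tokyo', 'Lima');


Filtering: city IN ('Cairo', 'Tokyo', 'Lima')
Matching: 1 rows

1 rows:
Hank, Lima


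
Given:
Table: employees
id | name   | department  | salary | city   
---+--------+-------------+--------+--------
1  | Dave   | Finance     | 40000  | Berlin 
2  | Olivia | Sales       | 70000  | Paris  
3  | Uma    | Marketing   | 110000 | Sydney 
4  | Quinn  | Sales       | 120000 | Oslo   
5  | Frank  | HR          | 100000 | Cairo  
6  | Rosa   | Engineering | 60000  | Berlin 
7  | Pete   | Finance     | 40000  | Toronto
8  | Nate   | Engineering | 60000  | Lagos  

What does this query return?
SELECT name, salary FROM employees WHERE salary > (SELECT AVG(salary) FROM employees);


Subquery: AVG(salary) = 75000.0
Filtering: salary > 75000.0
  Uma (110000) -> MATCH
  Quinn (120000) -> MATCH
  Frank (100000) -> MATCH


3 rows:
Uma, 110000
Quinn, 120000
Frank, 100000


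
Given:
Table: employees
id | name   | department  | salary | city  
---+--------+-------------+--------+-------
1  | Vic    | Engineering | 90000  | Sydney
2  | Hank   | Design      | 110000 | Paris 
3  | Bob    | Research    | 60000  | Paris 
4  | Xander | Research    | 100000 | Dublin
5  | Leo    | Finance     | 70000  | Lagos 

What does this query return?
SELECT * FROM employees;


SELECT * returns all 5 rows with all columns

5 rows:
1, Vic, Engineering, 90000, Sydney
2, Hank, Design, 110000, Paris
3, Bob, Research, 60000, Paris
4, Xander, Research, 100000, Dublin
5, Leo, Finance, 70000, Lagos


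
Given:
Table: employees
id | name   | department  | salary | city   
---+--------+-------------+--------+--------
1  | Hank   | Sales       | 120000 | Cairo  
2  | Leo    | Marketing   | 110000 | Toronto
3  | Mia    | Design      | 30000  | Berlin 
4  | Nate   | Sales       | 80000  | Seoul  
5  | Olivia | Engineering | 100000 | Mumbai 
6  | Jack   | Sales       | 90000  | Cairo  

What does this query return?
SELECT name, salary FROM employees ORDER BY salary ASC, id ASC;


Sorting by salary ASC, then id ASC for ties

6 rows:
Mia, 30000
Nate, 80000
Jack, 90000
Olivia, 100000
Leo, 110000
Hank, 120000


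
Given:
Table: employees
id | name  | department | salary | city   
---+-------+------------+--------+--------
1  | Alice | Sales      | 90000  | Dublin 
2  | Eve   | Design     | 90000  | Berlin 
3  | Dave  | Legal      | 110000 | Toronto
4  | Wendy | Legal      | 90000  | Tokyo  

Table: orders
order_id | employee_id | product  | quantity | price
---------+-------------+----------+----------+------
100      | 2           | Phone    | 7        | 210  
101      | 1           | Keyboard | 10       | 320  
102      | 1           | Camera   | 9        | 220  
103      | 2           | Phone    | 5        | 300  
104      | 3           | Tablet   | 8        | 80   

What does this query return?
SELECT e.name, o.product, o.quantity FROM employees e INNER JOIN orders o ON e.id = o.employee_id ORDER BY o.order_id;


Joining employees.id = orders.employee_id:
  employee Eve (id=2) -> order Phone
  employee Alice (id=1) -> order Keyboard
  employee Alice (id=1) -> order Camera
  employee Eve (id=2) -> order Phone
  employee Dave (id=3) -> order Tablet


5 rows:
Eve, Phone, 7
Alice, Keyboard, 10
Alice, Camera, 9
Eve, Phone, 5
Dave, Tablet, 8


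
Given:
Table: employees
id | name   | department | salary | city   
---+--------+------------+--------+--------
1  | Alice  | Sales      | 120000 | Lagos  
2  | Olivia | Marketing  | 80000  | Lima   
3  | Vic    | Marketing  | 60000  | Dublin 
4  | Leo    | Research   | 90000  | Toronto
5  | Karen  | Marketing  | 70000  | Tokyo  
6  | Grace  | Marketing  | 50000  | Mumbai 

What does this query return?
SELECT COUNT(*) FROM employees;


COUNT(*) counts all rows

6


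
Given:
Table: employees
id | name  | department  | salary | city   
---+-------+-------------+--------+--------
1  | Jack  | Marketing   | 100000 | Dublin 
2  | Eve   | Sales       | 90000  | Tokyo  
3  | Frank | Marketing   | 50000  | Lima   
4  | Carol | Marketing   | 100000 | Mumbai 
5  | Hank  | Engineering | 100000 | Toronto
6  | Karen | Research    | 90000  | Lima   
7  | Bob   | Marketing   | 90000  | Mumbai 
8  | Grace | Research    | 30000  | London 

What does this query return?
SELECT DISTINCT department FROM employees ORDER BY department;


All 'department' values (row order): Marketing, Sales, Marketing, Marketing, Engineering, Research, Marketing, Research
Removing duplicates leaves 4 unique value(s).

4 values:
Engineering
Marketing
Research
Sales


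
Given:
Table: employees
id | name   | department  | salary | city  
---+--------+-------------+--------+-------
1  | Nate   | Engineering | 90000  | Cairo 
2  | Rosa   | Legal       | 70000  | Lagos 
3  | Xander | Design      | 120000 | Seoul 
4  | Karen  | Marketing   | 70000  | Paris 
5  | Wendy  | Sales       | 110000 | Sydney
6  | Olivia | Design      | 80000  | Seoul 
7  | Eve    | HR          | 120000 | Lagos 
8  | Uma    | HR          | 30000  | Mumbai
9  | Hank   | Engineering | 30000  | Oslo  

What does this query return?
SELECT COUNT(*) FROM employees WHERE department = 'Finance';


Counting rows where department = 'Finance'


0


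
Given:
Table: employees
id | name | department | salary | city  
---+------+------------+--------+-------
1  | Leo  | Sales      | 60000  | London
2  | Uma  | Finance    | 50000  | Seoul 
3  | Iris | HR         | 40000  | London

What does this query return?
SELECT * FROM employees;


SELECT * returns all 3 rows with all columns

3 rows:
1, Leo, Sales, 60000, London
2, Uma, Finance, 50000, Seoul
3, Iris, HR, 40000, London


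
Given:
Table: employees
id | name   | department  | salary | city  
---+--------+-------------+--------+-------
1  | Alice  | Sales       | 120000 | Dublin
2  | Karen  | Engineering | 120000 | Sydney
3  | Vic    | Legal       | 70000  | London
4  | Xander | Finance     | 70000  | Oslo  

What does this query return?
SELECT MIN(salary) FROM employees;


Salaries: 120000, 120000, 70000, 70000
MIN = 70000

70000


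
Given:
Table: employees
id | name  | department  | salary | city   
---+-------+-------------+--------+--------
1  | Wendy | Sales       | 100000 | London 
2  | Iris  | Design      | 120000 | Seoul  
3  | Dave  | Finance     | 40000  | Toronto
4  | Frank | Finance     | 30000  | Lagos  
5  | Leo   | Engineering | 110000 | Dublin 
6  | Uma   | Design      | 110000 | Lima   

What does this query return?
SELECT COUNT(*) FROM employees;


COUNT(*) counts all rows

6


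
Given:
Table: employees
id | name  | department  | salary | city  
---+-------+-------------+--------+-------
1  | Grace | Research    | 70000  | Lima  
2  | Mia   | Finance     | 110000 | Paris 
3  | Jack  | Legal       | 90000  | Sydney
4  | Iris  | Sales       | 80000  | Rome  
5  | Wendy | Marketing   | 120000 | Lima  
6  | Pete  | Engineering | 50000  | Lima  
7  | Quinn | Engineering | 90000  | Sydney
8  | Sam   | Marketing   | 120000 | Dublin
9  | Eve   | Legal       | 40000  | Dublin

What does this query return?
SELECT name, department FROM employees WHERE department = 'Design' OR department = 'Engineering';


Filtering: department = 'Design' OR 'Engineering'
Matching: 2 rows

2 rows:
Pete, Engineering
Quinn, Engineering


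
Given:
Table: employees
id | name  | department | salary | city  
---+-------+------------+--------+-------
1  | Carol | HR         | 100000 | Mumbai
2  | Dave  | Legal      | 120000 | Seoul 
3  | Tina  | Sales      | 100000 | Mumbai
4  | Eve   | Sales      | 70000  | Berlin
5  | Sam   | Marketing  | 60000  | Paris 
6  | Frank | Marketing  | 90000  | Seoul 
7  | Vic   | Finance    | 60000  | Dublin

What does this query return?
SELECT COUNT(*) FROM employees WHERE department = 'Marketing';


Counting rows where department = 'Marketing'
  Sam -> MATCH
  Frank -> MATCH


2


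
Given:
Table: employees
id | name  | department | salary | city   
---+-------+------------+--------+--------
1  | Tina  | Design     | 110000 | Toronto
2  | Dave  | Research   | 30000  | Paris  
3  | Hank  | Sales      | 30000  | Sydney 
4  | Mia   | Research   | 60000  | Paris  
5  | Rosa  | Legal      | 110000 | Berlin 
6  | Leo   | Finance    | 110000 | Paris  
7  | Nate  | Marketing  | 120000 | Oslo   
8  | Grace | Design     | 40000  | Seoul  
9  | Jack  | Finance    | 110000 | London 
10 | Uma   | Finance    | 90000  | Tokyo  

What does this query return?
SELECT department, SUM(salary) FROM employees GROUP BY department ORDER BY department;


Summing salary within each department:
  Design: 110000 + 40000 = 150000
  Finance: 110000 + 110000 + 90000 = 310000
  Legal: 110000 = 110000
  Marketing: 120000 = 120000
  Research: 30000 + 60000 = 90000
  Sales: 30000 = 30000


6 groups:
Design, 150000
Finance, 310000
Legal, 110000
Marketing, 120000
Research, 90000
Sales, 30000


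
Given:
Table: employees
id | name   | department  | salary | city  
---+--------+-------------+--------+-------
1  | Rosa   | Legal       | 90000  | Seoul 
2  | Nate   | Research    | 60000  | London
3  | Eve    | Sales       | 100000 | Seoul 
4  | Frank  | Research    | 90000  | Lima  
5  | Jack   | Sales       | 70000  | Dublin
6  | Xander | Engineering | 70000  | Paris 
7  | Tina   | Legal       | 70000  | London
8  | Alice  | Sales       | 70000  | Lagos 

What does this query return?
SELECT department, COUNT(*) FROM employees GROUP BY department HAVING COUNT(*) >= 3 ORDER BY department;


Groups with count >= 3:
  Sales: 3 -> PASS
  Engineering: 1 -> filtered out
  Legal: 2 -> filtered out
  Research: 2 -> filtered out


1 groups:
Sales, 3


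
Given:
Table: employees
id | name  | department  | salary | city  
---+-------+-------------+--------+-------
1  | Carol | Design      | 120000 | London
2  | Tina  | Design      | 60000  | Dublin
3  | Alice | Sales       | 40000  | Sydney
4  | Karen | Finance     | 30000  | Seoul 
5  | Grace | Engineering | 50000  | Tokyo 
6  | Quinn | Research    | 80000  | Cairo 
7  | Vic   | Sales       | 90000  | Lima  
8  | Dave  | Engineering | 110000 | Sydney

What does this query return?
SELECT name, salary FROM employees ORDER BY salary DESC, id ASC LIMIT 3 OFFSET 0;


Sort by salary DESC (id ASC tiebreak), then skip 0 and take 3
Rows 1 through 3

3 rows:
Carol, 120000
Dave, 110000
Vic, 90000


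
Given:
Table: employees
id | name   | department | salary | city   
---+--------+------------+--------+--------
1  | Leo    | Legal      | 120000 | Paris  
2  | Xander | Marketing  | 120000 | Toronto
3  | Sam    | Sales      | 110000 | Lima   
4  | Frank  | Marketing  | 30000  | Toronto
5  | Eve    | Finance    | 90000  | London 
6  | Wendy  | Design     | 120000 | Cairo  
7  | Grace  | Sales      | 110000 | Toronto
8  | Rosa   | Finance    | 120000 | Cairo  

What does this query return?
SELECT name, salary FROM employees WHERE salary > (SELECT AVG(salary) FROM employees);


Subquery: AVG(salary) = 102500.0
Filtering: salary > 102500.0
  Leo (120000) -> MATCH
  Xander (120000) -> MATCH
  Sam (110000) -> MATCH
  Wendy (120000) -> MATCH
  Grace (110000) -> MATCH
  Rosa (120000) -> MATCH


6 rows:
Leo, 120000
Xander, 120000
Sam, 110000
Wendy, 120000
Grace, 110000
Rosa, 120000


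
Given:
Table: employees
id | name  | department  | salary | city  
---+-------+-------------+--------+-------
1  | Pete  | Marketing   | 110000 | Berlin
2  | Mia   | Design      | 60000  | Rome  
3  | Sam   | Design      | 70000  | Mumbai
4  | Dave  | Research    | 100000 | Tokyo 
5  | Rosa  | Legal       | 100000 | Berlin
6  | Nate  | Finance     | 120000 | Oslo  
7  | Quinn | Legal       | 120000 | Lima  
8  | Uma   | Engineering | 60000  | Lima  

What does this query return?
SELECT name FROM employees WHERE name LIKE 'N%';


LIKE 'N%' matches names starting with 'N'
Matching: 1

1 rows:
Nate


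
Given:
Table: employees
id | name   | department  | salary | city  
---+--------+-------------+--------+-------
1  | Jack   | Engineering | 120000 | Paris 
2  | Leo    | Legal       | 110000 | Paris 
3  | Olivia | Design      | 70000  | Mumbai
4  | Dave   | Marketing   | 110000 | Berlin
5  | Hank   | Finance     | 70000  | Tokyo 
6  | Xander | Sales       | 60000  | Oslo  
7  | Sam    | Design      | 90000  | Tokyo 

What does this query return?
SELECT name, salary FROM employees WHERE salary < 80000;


Filtering: salary < 80000
Matching: 3 rows

3 rows:
Olivia, 70000
Hank, 70000
Xander, 60000


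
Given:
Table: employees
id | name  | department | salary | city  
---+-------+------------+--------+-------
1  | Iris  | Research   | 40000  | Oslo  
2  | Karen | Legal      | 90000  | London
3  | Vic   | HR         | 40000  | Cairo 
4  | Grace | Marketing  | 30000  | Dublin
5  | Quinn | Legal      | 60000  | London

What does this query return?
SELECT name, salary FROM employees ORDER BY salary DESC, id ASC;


Sorting by salary DESC, then id ASC for ties

5 rows:
Karen, 90000
Quinn, 60000
Iris, 40000
Vic, 40000
Grace, 30000


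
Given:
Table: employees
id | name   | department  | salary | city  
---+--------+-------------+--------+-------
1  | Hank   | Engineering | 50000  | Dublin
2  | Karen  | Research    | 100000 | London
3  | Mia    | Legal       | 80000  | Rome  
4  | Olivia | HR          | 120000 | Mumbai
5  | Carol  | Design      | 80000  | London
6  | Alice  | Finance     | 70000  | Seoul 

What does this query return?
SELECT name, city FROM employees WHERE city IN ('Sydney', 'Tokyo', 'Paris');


Filtering: city IN ('Sydney', 'Tokyo', 'Paris')
Matching: 0 rows

Empty result set (0 rows)


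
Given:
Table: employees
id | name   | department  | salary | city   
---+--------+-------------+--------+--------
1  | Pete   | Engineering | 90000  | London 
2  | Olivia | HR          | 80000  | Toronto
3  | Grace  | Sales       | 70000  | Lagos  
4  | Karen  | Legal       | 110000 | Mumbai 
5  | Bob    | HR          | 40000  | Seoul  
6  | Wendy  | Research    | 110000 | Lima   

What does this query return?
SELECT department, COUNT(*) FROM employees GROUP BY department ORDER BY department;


Assigning each row to its department group:
  Pete -> Engineering
  Olivia -> HR
  Grace -> Sales
  Karen -> Legal
  Bob -> HR
  Wendy -> Research


5 groups:
Engineering, 1
HR, 2
Legal, 1
Research, 1
Sales, 1


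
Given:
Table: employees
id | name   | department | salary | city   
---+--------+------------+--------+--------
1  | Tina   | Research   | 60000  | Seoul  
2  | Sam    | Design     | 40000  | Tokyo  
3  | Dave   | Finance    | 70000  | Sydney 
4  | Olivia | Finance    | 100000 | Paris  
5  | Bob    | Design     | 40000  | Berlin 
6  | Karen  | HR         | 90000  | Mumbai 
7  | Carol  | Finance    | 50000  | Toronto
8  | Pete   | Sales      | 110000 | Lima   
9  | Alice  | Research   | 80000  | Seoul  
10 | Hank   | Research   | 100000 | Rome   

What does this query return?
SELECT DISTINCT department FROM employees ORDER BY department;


All 'department' values (row order): Research, Design, Finance, Finance, Design, HR, Finance, Sales, Research, Research
Removing duplicates leaves 5 unique value(s).

5 values:
Design
Finance
HR
Research
Sales


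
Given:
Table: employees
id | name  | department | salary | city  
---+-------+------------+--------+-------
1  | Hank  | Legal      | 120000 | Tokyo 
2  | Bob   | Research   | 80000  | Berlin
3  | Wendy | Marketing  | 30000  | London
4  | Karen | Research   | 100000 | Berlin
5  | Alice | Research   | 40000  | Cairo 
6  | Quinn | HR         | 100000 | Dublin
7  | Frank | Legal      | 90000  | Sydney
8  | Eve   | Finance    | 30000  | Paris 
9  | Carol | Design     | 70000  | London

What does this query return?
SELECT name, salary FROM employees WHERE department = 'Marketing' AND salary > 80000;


Filtering: department = 'Marketing' AND salary > 80000
Matching: 0 rows

Empty result set (0 rows)


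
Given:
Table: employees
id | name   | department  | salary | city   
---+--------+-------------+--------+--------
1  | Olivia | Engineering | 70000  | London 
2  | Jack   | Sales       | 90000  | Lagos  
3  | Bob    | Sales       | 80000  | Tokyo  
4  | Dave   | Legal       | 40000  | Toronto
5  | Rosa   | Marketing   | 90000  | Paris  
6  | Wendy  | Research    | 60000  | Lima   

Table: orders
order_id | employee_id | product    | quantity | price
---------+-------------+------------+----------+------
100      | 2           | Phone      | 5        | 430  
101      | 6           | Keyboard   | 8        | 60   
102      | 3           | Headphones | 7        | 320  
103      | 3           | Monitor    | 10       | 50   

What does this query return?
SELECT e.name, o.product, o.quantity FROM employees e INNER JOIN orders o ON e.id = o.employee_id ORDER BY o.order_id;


Joining employees.id = orders.employee_id:
  employee Jack (id=2) -> order Phone
  employee Wendy (id=6) -> order Keyboard
  employee Bob (id=3) -> order Headphones
  employee Bob (id=3) -> order Monitor


4 rows:
Jack, Phone, 5
Wendy, Keyboard, 8
Bob, Headphones, 7
Bob, Monitor, 10


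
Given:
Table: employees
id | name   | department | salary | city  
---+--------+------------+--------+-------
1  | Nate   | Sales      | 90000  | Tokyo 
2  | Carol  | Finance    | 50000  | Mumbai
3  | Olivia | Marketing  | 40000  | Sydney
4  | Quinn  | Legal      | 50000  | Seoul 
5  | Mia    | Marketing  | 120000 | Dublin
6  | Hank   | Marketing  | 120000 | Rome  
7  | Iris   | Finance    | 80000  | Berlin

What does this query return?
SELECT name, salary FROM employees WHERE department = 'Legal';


Filtering: department = 'Legal'
Matching rows: 1

1 rows:
Quinn, 50000


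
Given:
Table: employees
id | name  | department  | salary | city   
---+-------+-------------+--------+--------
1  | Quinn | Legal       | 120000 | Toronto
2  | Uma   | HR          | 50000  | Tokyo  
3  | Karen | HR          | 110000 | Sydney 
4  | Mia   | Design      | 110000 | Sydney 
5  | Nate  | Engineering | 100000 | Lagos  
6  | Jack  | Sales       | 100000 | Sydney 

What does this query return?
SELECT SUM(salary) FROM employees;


SUM(salary) = 120000 + 50000 + 110000 + 110000 + 100000 + 100000 = 590000

590000


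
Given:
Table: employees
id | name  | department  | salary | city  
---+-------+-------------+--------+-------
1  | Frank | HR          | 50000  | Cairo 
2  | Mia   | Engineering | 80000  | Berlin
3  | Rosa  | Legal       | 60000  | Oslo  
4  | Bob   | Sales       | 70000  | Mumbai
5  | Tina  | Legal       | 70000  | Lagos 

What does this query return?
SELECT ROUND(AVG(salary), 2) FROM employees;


SUM(salary) = 330000
COUNT = 5
ROUND(AVG, 2) = ROUND(330000 / 5, 2) = 66000.0

66000.0


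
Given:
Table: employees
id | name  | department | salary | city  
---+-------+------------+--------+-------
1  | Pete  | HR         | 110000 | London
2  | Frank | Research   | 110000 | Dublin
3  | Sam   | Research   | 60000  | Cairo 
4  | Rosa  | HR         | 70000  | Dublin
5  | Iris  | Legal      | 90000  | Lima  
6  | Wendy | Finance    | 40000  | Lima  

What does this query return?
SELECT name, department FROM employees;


Projecting columns: name, department

6 rows:
Pete, HR
Frank, Research
Sam, Research
Rosa, HR
Iris, Legal
Wendy, Finance


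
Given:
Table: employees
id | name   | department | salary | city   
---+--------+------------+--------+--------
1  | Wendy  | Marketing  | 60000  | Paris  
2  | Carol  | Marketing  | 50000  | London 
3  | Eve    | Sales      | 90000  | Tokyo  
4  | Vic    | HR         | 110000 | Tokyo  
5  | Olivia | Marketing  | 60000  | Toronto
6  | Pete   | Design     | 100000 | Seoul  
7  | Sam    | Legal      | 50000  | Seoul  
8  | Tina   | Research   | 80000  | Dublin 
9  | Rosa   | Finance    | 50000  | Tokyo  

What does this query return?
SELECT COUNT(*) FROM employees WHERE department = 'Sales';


Counting rows where department = 'Sales'
  Eve -> MATCH


1


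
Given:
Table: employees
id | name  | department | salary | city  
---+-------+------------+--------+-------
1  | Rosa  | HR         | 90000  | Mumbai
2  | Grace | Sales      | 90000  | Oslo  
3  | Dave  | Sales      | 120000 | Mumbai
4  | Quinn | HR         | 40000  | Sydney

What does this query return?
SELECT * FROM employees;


SELECT * returns all 4 rows with all columns

4 rows:
1, Rosa, HR, 90000, Mumbai
2, Grace, Sales, 90000, Oslo
3, Dave, Sales, 120000, Mumbai
4, Quinn, HR, 40000, Sydney


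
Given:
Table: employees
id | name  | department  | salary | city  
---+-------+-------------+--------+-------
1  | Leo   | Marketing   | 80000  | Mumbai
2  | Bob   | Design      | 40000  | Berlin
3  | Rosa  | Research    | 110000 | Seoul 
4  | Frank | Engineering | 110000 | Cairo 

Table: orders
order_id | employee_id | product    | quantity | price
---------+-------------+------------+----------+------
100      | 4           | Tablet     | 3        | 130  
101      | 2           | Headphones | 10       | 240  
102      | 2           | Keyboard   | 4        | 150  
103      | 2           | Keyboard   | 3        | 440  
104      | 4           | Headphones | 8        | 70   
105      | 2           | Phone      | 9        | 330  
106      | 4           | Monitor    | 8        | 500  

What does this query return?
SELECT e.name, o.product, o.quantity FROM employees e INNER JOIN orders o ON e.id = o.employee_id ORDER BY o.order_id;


Joining employees.id = orders.employee_id:
  employee Frank (id=4) -> order Tablet
  employee Bob (id=2) -> order Headphones
  employee Bob (id=2) -> order Keyboard
  employee Bob (id=2) -> order Keyboard
  employee Frank (id=4) -> order Headphones
  employee Bob (id=2) -> order Phone
  employee Frank (id=4) -> order Monitor


7 rows:
Frank, Tablet, 3
Bob, Headphones, 10
Bob, Keyboard, 4
Bob, Keyboard, 3
Frank, Headphones, 8
Bob, Phone, 9
Frank, Monitor, 8


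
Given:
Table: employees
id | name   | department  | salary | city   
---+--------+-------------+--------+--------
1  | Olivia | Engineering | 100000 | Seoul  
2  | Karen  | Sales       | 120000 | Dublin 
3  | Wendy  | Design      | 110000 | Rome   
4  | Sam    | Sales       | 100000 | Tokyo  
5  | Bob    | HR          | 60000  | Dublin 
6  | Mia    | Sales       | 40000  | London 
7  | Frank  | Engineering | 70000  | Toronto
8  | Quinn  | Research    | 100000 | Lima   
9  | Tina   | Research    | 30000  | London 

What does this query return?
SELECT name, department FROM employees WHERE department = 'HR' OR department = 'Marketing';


Filtering: department = 'HR' OR 'Marketing'
Matching: 1 rows

1 rows:
Bob, HR


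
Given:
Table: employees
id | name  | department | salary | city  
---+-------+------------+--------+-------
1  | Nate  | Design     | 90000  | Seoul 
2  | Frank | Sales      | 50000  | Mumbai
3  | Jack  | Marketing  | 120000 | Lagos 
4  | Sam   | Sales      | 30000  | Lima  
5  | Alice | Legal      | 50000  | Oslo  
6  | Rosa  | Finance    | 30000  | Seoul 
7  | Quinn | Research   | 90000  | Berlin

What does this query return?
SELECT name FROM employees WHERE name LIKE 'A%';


LIKE 'A%' matches names starting with 'A'
Matching: 1

1 rows:
Alice


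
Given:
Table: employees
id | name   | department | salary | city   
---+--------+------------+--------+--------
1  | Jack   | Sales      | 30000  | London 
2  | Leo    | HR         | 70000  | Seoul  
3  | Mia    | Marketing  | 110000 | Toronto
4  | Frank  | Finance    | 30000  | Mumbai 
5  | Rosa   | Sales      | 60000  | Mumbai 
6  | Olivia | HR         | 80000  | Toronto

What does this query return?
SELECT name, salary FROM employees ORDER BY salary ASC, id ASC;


Sorting by salary ASC, then id ASC for ties

6 rows:
Jack, 30000
Frank, 30000
Rosa, 60000
Leo, 70000
Olivia, 80000
Mia, 110000


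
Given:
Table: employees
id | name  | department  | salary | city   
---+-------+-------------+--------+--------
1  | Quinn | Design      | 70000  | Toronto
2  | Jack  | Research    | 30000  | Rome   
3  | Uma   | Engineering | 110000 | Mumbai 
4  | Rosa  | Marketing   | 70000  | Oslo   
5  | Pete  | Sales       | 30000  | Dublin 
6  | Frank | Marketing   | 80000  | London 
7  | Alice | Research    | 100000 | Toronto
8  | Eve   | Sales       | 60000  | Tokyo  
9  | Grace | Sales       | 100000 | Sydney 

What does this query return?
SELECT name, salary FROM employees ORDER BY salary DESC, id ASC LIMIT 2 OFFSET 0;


Sort by salary DESC (id ASC tiebreak), then skip 0 and take 2
Rows 1 through 2

2 rows:
Uma, 110000
Alice, 100000


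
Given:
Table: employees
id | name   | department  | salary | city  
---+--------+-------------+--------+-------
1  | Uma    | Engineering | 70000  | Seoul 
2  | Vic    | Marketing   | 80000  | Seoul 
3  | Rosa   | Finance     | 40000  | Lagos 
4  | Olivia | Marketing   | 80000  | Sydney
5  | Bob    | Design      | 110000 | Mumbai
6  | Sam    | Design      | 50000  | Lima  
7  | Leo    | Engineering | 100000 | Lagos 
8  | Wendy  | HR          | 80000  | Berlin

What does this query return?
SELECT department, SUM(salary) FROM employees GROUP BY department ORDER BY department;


Summing salary within each department:
  Design: 110000 + 50000 = 160000
  Engineering: 70000 + 100000 = 170000
  Finance: 40000 = 40000
  HR: 80000 = 80000
  Marketing: 80000 + 80000 = 160000


5 groups:
Design, 160000
Engineering, 170000
Finance, 40000
HR, 80000
Marketing, 160000


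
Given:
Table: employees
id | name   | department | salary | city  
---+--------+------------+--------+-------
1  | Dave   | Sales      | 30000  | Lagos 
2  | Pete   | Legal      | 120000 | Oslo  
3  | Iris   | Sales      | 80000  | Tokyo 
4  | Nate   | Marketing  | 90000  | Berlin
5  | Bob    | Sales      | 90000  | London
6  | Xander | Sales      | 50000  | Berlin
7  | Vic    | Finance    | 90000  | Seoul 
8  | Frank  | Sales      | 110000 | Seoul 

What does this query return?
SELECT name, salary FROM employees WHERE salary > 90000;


Filtering: salary > 90000
Matching: 2 rows

2 rows:
Pete, 120000
Frank, 110000


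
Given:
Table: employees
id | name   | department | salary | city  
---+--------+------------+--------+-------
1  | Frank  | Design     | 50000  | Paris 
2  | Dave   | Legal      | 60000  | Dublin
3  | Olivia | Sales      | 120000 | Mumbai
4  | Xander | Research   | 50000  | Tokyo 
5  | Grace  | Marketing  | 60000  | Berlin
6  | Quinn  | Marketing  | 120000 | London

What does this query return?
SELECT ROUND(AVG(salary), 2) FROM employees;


SUM(salary) = 460000
COUNT = 6
ROUND(AVG, 2) = ROUND(460000 / 6, 2) = 76666.67

76666.67


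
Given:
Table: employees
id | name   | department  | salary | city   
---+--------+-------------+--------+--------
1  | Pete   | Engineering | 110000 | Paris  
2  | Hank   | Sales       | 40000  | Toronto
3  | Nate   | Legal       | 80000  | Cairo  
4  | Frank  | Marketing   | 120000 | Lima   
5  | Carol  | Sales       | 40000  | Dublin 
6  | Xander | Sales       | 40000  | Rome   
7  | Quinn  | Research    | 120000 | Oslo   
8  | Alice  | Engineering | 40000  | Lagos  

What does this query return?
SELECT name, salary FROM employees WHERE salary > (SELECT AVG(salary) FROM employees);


Subquery: AVG(salary) = 73750.0
Filtering: salary > 73750.0
  Pete (110000) -> MATCH
  Nate (80000) -> MATCH
  Frank (120000) -> MATCH
  Quinn (120000) -> MATCH


4 rows:
Pete, 110000
Nate, 80000
Frank, 120000
Quinn, 120000


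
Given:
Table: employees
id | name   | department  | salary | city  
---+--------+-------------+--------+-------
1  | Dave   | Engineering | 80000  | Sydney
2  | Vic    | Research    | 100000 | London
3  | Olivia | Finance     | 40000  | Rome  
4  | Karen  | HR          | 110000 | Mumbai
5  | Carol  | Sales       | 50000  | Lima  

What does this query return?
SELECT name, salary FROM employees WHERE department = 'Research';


Filtering: department = 'Research'
Matching rows: 1

1 rows:
Vic, 100000


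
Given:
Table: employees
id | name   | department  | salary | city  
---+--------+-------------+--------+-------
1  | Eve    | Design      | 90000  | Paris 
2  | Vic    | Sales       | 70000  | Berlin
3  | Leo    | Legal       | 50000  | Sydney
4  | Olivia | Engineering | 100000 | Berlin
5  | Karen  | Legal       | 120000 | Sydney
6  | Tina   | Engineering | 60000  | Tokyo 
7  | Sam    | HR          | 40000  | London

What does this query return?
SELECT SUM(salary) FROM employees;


SUM(salary) = 90000 + 70000 + 50000 + 100000 + 120000 + 60000 + 40000 = 530000

530000


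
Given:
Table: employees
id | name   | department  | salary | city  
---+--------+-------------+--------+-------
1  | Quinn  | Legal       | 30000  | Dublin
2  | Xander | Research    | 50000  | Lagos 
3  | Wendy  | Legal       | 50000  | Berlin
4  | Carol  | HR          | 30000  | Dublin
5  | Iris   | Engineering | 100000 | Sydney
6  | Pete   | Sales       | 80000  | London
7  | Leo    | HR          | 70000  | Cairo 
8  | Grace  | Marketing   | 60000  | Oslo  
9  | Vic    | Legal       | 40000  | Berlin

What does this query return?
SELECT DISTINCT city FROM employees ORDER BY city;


All 'city' values (row order): Dublin, Lagos, Berlin, Dublin, Sydney, London, Cairo, Oslo, Berlin
Removing duplicates leaves 7 unique value(s).

7 values:
Berlin
Cairo
Dublin
Lagos
London
Oslo
Sydney


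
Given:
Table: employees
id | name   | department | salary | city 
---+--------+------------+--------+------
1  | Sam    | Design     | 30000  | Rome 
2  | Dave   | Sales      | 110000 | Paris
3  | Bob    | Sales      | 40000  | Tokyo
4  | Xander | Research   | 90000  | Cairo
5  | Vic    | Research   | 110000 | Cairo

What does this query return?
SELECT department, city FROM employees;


Projecting columns: department, city

5 rows:
Design, Rome
Sales, Paris
Sales, Tokyo
Research, Cairo
Research, Cairo


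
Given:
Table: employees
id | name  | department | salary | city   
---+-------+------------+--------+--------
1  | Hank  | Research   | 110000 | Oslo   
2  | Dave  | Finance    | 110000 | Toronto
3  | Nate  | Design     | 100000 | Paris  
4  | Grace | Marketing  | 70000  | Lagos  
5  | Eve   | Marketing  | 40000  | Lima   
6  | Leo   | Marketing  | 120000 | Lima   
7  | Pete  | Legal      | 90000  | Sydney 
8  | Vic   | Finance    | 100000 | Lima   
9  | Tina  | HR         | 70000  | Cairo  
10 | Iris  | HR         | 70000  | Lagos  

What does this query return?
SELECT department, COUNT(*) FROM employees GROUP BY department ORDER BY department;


Assigning each row to its department group:
  Hank -> Research
  Dave -> Finance
  Nate -> Design
  Grace -> Marketing
  Eve -> Marketing
  Leo -> Marketing
  Pete -> Legal
  Vic -> Finance
  Tina -> HR
  Iris -> HR


6 groups:
Design, 1
Finance, 2
HR, 2
Legal, 1
Marketing, 3
Research, 1
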